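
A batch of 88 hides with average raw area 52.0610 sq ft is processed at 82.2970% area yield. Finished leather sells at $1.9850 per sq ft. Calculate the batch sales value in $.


Raw_total = N * avg_area = 88 * 52.0610 = 4581.3680 sq ft
Finished = Raw_total * yield / 100 = 4581.3680 * 82.2970 / 100 = 3770.3284 sq ft
Value = Finished * price = 3770.3284 * 1.9850 = 7484.1019 $


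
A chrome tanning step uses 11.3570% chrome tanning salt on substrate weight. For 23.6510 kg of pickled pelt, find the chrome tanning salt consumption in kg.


Formula: Chrome = substrate * pct / 100
Substituting: Chrome = 23.6510 * 11.3570 / 100
Result: 2.6860 kg


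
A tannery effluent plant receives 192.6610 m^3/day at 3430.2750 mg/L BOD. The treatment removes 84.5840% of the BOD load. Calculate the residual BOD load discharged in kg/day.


Load_in = volume * conc / 1000 = 192.6610 * 3430.2750 / 1000 = 660.8802 kg/day
Removed = Load_in * eff / 100 = 660.8802 * 84.5840 / 100 = 558.9989 kg/day
Load_out = Load_in - Removed = 660.8802 - 558.9989 = 101.8813 kg/day


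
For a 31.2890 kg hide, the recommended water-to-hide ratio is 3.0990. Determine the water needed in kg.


Formula: Water = hide_weight * ratio
Substituting: Water = 31.2890 * 3.0990
Result: 96.9646 kg


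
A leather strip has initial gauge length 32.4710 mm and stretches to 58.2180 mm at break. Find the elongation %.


Formula: Elongation = (Lf - L0) / L0 * 100
Substituting: Elongation = (58.2180 - 32.4710) / 32.4710 * 100
Result: 79.2923 %


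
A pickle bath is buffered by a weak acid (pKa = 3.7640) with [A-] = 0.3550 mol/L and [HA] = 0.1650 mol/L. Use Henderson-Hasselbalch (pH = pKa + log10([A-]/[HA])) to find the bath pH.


ratio = [A-] / [HA] = 0.3550 / 0.1650 = 2.1515
log10(ratio) = 0.3327
pH = pKa + log10(ratio) = 3.7640 + 0.3327 = 4.0967


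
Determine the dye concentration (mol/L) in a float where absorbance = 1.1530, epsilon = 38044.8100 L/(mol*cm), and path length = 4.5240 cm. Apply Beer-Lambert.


Formula: c = A / (epsilon * l)
Substituting: c = 1.1530 / (38044.8100 * 4.5240)
Result: 6.6990e-06 mol/L


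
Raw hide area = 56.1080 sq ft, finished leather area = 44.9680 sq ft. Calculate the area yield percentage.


Formula: Yield = finished / raw * 100
Substituting: Yield = 44.9680 / 56.1080 * 100
Result: 80.1454 %


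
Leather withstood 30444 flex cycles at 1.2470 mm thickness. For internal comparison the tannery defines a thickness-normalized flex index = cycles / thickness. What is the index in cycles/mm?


Formula: Index = cycles / thickness
Substituting: Index = 30444 / 1.2470
Result: 24413.7931 cycles/mm


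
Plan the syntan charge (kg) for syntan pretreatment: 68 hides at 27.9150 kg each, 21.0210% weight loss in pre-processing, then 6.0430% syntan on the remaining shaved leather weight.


Total_raw = N * avg_wt = 68 * 27.9150 = 1898.2200 kg
Substrate = Total_raw * (1 - loss/100) = 1898.2200 * (1 - 21.0210/100) = 1499.1952 kg
Syntan = Substrate * pct / 100 = 1499.1952 * 6.0430 / 100 = 90.5964 kg


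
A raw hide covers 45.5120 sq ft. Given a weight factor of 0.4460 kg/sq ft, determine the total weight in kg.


Formula: Weight = area * weight_per_sqft
Substituting: Weight = 45.5120 * 0.4460
Result: 20.2984 kg


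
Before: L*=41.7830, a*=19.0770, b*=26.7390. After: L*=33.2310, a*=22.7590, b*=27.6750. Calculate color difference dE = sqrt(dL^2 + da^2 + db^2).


dL = -8.5520, da = 3.6820, db = 0.9360
dE = sqrt((-8.5520)^2 + 3.6820^2 + 0.9360^2) = 9.3579


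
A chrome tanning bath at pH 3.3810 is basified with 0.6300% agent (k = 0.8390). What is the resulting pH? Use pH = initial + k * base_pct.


Formula: pH_final = pH_initial + k * base_pct
Substituting: pH_final = 3.3810 + 0.8390 * 0.6300
Result: 3.9096


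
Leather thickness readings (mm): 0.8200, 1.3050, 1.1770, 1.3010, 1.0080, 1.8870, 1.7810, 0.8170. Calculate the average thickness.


Formula: Average = sum / n
Substituting: Average = 10.0960 / 8
Result: 1.2620 mm


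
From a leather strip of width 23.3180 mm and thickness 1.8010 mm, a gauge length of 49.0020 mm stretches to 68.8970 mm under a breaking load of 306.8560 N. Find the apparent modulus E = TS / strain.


TS = F / (w * t) = 306.8560 / (23.3180 * 1.8010) = 7.3068 N/mm^2
strain = (Lf - L0) / L0 = (68.8970 - 49.0020) / 49.0020 = 0.4060
E = TS / strain = 7.3068 / 0.4060 = 17.9970 N/mm^2


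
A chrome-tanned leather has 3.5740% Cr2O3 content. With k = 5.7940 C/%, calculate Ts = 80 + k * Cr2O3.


Formula: Ts = 80 + k * Cr2O3
Substituting: Ts = 80 + 5.7940 * 3.5740
Result: 100.7078 C


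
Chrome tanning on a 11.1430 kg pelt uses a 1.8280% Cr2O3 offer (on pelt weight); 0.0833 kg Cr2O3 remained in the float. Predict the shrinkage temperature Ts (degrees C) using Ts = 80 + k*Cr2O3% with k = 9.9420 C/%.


Offered = pelt * offer_pct / 100 = 11.1430 * 1.8280 / 100 = 0.2037 kg
Uptake = offered - residual = 0.2037 - 0.0833 = 0.1204 kg
Cr2O3% on pelt = uptake / pelt * 100 = 0.1204 / 11.1430 * 100 = 1.0804 %
Ts = 80 + k * Cr2O3% = 80 + 9.9420 * 1.0804 = 90.7418 C


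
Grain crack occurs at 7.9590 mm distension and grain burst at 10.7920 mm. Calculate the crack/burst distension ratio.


Formula: Ratio = crack / burst
Substituting: Ratio = 7.9590 / 10.7920
Result: 0.7375


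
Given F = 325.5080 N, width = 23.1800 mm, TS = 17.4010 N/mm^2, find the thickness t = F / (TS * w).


Formula: t = F / (TS * w)
Substituting: t = 325.5080 / (17.4010 * 23.1800)
Result: 0.8070 mm


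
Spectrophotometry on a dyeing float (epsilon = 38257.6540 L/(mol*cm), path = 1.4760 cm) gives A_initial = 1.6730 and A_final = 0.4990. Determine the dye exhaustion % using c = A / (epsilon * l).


c_initial = A_i / (epsilon * l) = 1.6730 / (38257.6540 * 1.4760) = 2.9627e-05 mol/L
c_final = A_f / (epsilon * l) = 0.4990 / (38257.6540 * 1.4760) = 8.8368e-06 mol/L
Exhaustion = (c_initial - c_final) / c_initial * 100 = (2.9627e-05 - 8.8368e-06) / 2.9627e-05 * 100 = 70.1733 %


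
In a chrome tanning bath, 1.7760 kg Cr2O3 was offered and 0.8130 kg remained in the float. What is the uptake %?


Formula: Uptake = (offered - residual) / offered * 100
Substituting: Uptake = (1.7760 - 0.8130) / 1.7760 * 100
Result: 54.2230 %


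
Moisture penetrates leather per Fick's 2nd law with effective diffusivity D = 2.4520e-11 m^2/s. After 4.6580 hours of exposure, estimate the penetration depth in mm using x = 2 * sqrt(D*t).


t = 4.6580 hr * 3600 = 16768.8000 s
D * t = 2.4520e-11 * 16768.8000 = 4.1117e-07
x = 2 * sqrt(D*t) = 2 * sqrt(4.1117e-07) = 0.00128245 m = 1.2825 mm


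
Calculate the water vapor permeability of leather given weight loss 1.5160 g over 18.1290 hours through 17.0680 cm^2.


Formula: WVP = loss / (area * time)
Substituting: WVP = 1.5160 / (17.0680 * 18.1290)
Result: 0.0048994 g/(cm^2*hr)


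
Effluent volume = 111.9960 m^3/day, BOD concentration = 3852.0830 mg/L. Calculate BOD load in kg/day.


Formula: BOD_load = volume * conc / 1000
Substituting: BOD_load = 111.9960 * 3852.0830 / 1000
Result: 431.4179 kg/day


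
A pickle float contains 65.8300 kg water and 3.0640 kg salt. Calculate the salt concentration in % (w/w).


Formula: Conc = salt / (water + salt) * 100
Substituting: Conc = 3.0640 / (65.8300 + 3.0640) * 100
Result: 4.4474 %


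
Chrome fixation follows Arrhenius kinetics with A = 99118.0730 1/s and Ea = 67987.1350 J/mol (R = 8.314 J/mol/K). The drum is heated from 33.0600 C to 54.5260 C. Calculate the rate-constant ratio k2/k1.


T1 = 33.0600 + 273.15 = 306.2100 K; T2 = 54.5260 + 273.15 = 327.6760 K
k1 = A * exp(-Ea/(R*T1)) = 99118.0730 * exp(-67987.1350/(8.314*306.2100)) = 2.5014e-07 1/s
k2 = A * exp(-Ea/(R*T2)) = 99118.0730 * exp(-67987.1350/(8.314*327.6760)) = 1.4387e-06 1/s
k2/k1 = 1.4387e-06 / 2.5014e-07 = 5.7515


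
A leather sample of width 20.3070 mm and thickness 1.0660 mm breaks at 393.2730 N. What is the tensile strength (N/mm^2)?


Formula: TS = force / (width * thickness)
Substituting: TS = 393.2730 / (20.3070 * 1.0660)
Result: 18.1673 N/mm^2


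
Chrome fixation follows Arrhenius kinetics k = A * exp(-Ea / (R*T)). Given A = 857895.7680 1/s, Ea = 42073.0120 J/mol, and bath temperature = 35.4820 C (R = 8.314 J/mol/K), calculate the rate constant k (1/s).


T_K = T_C + 273.15 = 35.4820 + 273.15 = 308.6320 K
exponent = -Ea / (R * T_K) = -42073.0120 / (8.314 * 308.6320) = -16.3966
k = A * exp(exponent) = 857895.7680 * exp(-16.3966) = 0.0649383 1/s


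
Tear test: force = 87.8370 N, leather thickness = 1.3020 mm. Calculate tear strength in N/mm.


Formula: Tear strength = force / thickness
Substituting: Tear strength = 87.8370 / 1.3020
Result: 67.4631 N/mm


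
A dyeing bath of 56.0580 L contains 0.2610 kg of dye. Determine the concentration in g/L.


Formula: Conc = dye_mass(kg) / volume(L) * 1000
Substituting: Conc = 0.2610 / 56.0580 * 1000
Result: 4.6559 g/L


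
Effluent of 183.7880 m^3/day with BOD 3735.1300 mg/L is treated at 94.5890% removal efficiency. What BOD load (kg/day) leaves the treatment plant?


Load_in = volume * conc / 1000 = 183.7880 * 3735.1300 / 1000 = 686.4721 kg/day
Removed = Load_in * eff / 100 = 686.4721 * 94.5890 / 100 = 649.3271 kg/day
Load_out = Load_in - Removed = 686.4721 - 649.3271 = 37.1450 kg/day


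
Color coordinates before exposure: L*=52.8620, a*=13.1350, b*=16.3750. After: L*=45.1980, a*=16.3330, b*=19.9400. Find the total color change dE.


dL = -7.6640, da = 3.1980, db = 3.5650
dE = sqrt((-7.6640)^2 + 3.1980^2 + 3.5650^2) = 9.0373


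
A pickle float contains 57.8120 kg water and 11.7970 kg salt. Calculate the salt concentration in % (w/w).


Formula: Conc = salt / (water + salt) * 100
Substituting: Conc = 11.7970 / (57.8120 + 11.7970) * 100
Result: 16.9475 %


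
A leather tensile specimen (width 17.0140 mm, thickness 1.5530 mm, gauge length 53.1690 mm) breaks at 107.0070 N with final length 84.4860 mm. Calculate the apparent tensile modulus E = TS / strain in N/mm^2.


TS = F / (w * t) = 107.0070 / (17.0140 * 1.5530) = 4.0498 N/mm^2
strain = (Lf - L0) / L0 = (84.4860 - 53.1690) / 53.1690 = 0.5890
E = TS / strain = 4.0498 / 0.5890 = 6.8756 N/mm^2


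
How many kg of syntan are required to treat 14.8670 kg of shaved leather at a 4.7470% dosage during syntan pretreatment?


Formula: Syntan = substrate * pct / 100
Substituting: Syntan = 14.8670 * 4.7470 / 100
Result: 0.7057 kg


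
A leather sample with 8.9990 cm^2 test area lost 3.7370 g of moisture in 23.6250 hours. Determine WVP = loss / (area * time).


Formula: WVP = loss / (area * time)
Substituting: WVP = 3.7370 / (8.9990 * 23.6250)
Result: 0.0175775 g/(cm^2*hr)


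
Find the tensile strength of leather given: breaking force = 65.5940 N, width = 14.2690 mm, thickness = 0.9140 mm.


Formula: TS = force / (width * thickness)
Substituting: TS = 65.5940 / (14.2690 * 0.9140)
Result: 5.0295 N/mm^2


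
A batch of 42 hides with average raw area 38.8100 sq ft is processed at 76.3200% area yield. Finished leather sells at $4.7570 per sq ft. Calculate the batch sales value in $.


Raw_total = N * avg_area = 42 * 38.8100 = 1630.0200 sq ft
Finished = Raw_total * yield / 100 = 1630.0200 * 76.3200 / 100 = 1244.0313 sq ft
Value = Finished * price = 1244.0313 * 4.7570 = 5917.8567 $


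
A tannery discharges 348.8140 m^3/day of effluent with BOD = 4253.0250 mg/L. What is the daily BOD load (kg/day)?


Formula: BOD_load = volume * conc / 1000
Substituting: BOD_load = 348.8140 * 4253.0250 / 1000
Result: 1483.5147 kg/day


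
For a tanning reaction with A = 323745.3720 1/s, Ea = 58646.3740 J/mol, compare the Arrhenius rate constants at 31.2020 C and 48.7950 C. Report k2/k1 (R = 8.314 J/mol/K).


T1 = 31.2020 + 273.15 = 304.3520 K; T2 = 48.7950 + 273.15 = 321.9450 K
k1 = A * exp(-Ea/(R*T1)) = 323745.3720 * exp(-58646.3740/(8.314*304.3520)) = 2.7836e-05 1/s
k2 = A * exp(-Ea/(R*T2)) = 323745.3720 * exp(-58646.3740/(8.314*321.9450)) = 9.8777e-05 1/s
k2/k1 = 9.8777e-05 / 2.7836e-05 = 3.5485


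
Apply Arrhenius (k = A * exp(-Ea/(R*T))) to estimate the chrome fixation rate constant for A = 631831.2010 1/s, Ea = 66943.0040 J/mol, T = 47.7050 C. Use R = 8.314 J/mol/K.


T_K = T_C + 273.15 = 47.7050 + 273.15 = 320.8550 K
exponent = -Ea / (R * T_K) = -66943.0040 / (8.314 * 320.8550) = -25.0950
k = A * exp(exponent) = 631831.2010 * exp(-25.0950) = 7.9800e-06 1/s


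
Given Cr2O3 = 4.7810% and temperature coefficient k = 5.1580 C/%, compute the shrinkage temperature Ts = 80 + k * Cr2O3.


Formula: Ts = 80 + k * Cr2O3
Substituting: Ts = 80 + 5.1580 * 4.7810
Result: 104.6604 C


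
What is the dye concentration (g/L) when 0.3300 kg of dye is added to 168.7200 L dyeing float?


Formula: Conc = dye_mass(kg) / volume(L) * 1000
Substituting: Conc = 0.3300 / 168.7200 * 1000
Result: 1.9559 g/L


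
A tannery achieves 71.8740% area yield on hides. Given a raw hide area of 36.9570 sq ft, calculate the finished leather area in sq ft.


Formula: finished = raw * yield / 100
Substituting: finished = 36.9570 * 71.8740 / 100
Result: 26.5625 sq ft


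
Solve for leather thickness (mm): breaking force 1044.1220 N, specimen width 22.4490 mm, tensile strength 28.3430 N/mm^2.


Formula: t = F / (TS * w)
Substituting: t = 1044.1220 / (28.3430 * 22.4490)
Result: 1.6410 mm


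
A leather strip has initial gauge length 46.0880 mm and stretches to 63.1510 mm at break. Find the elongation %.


Formula: Elongation = (Lf - L0) / L0 * 100
Substituting: Elongation = (63.1510 - 46.0880) / 46.0880 * 100
Result: 37.0227 %


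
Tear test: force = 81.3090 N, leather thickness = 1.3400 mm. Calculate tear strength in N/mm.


Formula: Tear strength = force / thickness
Substituting: Tear strength = 81.3090 / 1.3400
Result: 60.6784 N/mm


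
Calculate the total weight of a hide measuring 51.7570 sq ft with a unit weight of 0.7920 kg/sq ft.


Formula: Weight = area * weight_per_sqft
Substituting: Weight = 51.7570 * 0.7920
Result: 40.9915 kg


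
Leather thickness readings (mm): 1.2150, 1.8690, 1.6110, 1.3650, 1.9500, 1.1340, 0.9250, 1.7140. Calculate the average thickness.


Formula: Average = sum / n
Substituting: Average = 11.7830 / 8
Result: 1.4729 mm


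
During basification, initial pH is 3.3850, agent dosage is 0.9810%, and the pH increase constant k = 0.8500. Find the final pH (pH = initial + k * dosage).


Formula: pH_final = pH_initial + k * base_pct
Substituting: pH_final = 3.3850 + 0.8500 * 0.9810
Result: 4.2188


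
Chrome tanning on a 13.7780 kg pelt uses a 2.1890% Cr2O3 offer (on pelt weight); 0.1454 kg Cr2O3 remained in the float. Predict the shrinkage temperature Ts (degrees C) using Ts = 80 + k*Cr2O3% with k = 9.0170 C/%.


Offered = pelt * offer_pct / 100 = 13.7780 * 2.1890 / 100 = 0.3016 kg
Uptake = offered - residual = 0.3016 - 0.1454 = 0.1562 kg
Cr2O3% on pelt = uptake / pelt * 100 = 0.1562 / 13.7780 * 100 = 1.1337 %
Ts = 80 + k * Cr2O3% = 80 + 9.0170 * 1.1337 = 90.2225 C


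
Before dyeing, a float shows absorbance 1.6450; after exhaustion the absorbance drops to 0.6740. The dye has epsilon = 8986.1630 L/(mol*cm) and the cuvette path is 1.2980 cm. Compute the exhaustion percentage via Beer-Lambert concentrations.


c_initial = A_i / (epsilon * l) = 1.6450 / (8986.1630 * 1.2980) = 1.4103e-04 mol/L
c_final = A_f / (epsilon * l) = 0.6740 / (8986.1630 * 1.2980) = 5.7784e-05 mol/L
Exhaustion = (c_initial - c_final) / c_initial * 100 = (1.4103e-04 - 5.7784e-05) / 1.4103e-04 * 100 = 59.0274 %


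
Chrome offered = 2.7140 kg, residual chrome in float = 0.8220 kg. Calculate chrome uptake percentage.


Formula: Uptake = (offered - residual) / offered * 100
Substituting: Uptake = (2.7140 - 0.8220) / 2.7140 * 100
Result: 69.7126 %


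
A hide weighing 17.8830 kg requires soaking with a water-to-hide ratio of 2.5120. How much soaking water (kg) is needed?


Formula: Water = hide_weight * ratio
Substituting: Water = 17.8830 * 2.5120
Result: 44.9221 kg


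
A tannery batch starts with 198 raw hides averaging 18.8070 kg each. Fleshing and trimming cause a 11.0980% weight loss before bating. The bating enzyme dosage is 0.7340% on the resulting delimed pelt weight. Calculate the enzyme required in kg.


Total_raw = N * avg_wt = 198 * 18.8070 = 3723.7860 kg
Substrate = Total_raw * (1 - loss/100) = 3723.7860 * (1 - 11.0980/100) = 3310.5202 kg
Enzyme = Substrate * pct / 100 = 3310.5202 * 0.7340 / 100 = 24.2992 kg


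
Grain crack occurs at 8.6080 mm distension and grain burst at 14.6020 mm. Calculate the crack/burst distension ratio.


Formula: Ratio = crack / burst
Substituting: Ratio = 8.6080 / 14.6020
Result: 0.5895


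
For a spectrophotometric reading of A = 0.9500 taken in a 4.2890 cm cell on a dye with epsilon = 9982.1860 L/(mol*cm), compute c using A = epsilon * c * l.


Formula: c = A / (epsilon * l)
Substituting: c = 0.9500 / (9982.1860 * 4.2890)
Result: 2.2189e-05 mol/L


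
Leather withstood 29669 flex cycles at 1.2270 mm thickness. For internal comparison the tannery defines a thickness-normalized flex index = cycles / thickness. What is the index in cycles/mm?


Formula: Index = cycles / thickness
Substituting: Index = 29669 / 1.2270
Result: 24180.1141 cycles/mm


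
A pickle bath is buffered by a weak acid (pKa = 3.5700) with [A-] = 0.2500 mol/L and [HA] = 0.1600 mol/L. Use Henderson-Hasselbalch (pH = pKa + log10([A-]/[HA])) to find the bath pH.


ratio = [A-] / [HA] = 0.2500 / 0.1600 = 1.5625
log10(ratio) = 0.1938
pH = pKa + log10(ratio) = 3.5700 + 0.1938 = 3.7638


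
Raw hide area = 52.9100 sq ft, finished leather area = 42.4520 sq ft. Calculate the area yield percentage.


Formula: Yield = finished / raw * 100
Substituting: Yield = 42.4520 / 52.9100 * 100
Result: 80.2344 %


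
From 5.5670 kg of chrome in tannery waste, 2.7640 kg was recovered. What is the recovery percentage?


Formula: Recovery = recovered / input * 100
Substituting: Recovery = 2.7640 / 5.5670 * 100
Result: 49.6497 %


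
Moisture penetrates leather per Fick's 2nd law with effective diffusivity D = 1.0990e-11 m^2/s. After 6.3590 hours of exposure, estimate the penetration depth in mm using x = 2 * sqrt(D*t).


t = 6.3590 hr * 3600 = 22892.4000 s
D * t = 1.0990e-11 * 22892.4000 = 2.5159e-07
x = 2 * sqrt(D*t) = 2 * sqrt(2.5159e-07) = 0.00100317 m = 1.0032 mm


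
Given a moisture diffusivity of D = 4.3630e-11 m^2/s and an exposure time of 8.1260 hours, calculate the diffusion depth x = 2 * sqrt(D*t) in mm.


t = 8.1260 hr * 3600 = 29253.6000 s
D * t = 4.3630e-11 * 29253.6000 = 1.2763e-06
x = 2 * sqrt(D*t) = 2 * sqrt(1.2763e-06) = 0.0022595 m = 2.2595 mm


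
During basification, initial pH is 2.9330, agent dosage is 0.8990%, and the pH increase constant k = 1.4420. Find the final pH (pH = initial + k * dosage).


Formula: pH_final = pH_initial + k * base_pct
Substituting: pH_final = 2.9330 + 1.4420 * 0.8990
Result: 4.2294


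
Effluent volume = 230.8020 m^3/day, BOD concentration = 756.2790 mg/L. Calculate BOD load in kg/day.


Formula: BOD_load = volume * conc / 1000
Substituting: BOD_load = 230.8020 * 756.2790 / 1000
Result: 174.5507 kg/day


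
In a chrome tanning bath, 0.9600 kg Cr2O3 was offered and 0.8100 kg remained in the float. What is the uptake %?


Formula: Uptake = (offered - residual) / offered * 100
Substituting: Uptake = (0.9600 - 0.8100) / 0.9600 * 100
Result: 15.6250 %


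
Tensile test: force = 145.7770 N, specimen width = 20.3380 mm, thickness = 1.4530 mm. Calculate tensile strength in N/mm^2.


Formula: TS = force / (width * thickness)
Substituting: TS = 145.7770 / (20.3380 * 1.4530)
Result: 4.9330 N/mm^2


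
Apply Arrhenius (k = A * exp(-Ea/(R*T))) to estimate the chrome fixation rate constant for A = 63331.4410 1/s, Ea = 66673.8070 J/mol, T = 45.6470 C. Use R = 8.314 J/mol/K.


T_K = T_C + 273.15 = 45.6470 + 273.15 = 318.7970 K
exponent = -Ea / (R * T_K) = -66673.8070 / (8.314 * 318.7970) = -25.1554
k = A * exp(exponent) = 63331.4410 * exp(-25.1554) = 7.5296e-07 1/s


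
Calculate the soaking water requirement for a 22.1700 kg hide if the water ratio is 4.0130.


Formula: Water = hide_weight * ratio
Substituting: Water = 22.1700 * 4.0130
Result: 88.9682 kg


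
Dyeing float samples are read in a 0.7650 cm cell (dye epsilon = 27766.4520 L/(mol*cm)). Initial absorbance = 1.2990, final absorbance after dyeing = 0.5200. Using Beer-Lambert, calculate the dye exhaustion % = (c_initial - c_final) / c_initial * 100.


c_initial = A_i / (epsilon * l) = 1.2990 / (27766.4520 * 0.7650) = 6.1154e-05 mol/L
c_final = A_f / (epsilon * l) = 0.5200 / (27766.4520 * 0.7650) = 2.4481e-05 mol/L
Exhaustion = (c_initial - c_final) / c_initial * 100 = (6.1154e-05 - 2.4481e-05) / 6.1154e-05 * 100 = 59.9692 %


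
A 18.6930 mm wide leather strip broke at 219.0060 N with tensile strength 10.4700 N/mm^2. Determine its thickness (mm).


Formula: t = F / (TS * w)
Substituting: t = 219.0060 / (10.4700 * 18.6930)
Result: 1.1190 mm


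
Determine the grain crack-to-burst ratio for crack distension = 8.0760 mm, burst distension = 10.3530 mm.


Formula: Ratio = crack / burst
Substituting: Ratio = 8.0760 / 10.3530
Result: 0.7801


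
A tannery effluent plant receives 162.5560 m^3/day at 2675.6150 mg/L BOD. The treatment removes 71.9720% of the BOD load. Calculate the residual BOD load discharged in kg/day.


Load_in = volume * conc / 1000 = 162.5560 * 2675.6150 / 1000 = 434.9373 kg/day
Removed = Load_in * eff / 100 = 434.9373 * 71.9720 / 100 = 313.0331 kg/day
Load_out = Load_in - Removed = 434.9373 - 313.0331 = 121.9042 kg/day


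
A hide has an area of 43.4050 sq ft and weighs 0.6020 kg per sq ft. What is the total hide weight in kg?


Formula: Weight = area * weight_per_sqft
Substituting: Weight = 43.4050 * 0.6020
Result: 26.1298 kg


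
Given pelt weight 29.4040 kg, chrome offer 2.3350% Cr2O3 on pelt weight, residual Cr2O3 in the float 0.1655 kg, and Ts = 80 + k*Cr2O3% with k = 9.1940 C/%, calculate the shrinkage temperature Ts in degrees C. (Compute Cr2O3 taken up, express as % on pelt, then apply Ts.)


Offered = pelt * offer_pct / 100 = 29.4040 * 2.3350 / 100 = 0.6866 kg
Uptake = offered - residual = 0.6866 - 0.1655 = 0.5211 kg
Cr2O3% on pelt = uptake / pelt * 100 = 0.5211 / 29.4040 * 100 = 1.7722 %
Ts = 80 + k * Cr2O3% = 80 + 9.1940 * 1.7722 = 96.2932 C


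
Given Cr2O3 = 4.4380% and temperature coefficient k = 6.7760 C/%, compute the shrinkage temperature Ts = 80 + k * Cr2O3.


Formula: Ts = 80 + k * Cr2O3
Substituting: Ts = 80 + 6.7760 * 4.4380
Result: 110.0719 C


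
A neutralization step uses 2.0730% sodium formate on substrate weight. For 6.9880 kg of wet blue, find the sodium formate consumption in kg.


Formula: Neutralizer = substrate * pct / 100
Substituting: Neutralizer = 6.9880 * 2.0730 / 100
Result: 0.1449 kg


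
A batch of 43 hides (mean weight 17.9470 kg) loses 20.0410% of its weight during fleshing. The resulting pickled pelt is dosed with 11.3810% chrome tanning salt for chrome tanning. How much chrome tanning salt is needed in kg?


Total_raw = N * avg_wt = 43 * 17.9470 = 771.7210 kg
Substrate = Total_raw * (1 - loss/100) = 771.7210 * (1 - 20.0410/100) = 617.0604 kg
Chrome = Substrate * pct / 100 = 617.0604 * 11.3810 / 100 = 70.2276 kg


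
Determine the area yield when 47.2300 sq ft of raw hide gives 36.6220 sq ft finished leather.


Formula: Yield = finished / raw * 100
Substituting: Yield = 36.6220 / 47.2300 * 100
Result: 77.5397 %


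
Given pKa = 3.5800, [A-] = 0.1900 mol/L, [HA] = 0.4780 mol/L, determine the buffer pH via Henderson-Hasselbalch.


ratio = [A-] / [HA] = 0.1900 / 0.4780 = 0.3975
log10(ratio) = -0.4007
pH = pKa + log10(ratio) = 3.5800 - 0.4007 = 3.1793


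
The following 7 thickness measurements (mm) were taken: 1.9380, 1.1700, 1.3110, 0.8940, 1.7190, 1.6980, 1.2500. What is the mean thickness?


Formula: Average = sum / n
Substituting: Average = 9.9800 / 7
Result: 1.4257 mm


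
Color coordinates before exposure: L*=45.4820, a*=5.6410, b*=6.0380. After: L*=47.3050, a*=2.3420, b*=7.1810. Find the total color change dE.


dL = 1.8230, da = -3.2990, db = 1.1430
dE = sqrt(1.8230^2 + (-3.2990)^2 + 1.1430^2) = 3.9387


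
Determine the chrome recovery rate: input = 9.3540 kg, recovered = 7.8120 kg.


Formula: Recovery = recovered / input * 100
Substituting: Recovery = 7.8120 / 9.3540 * 100
Result: 83.5151 %


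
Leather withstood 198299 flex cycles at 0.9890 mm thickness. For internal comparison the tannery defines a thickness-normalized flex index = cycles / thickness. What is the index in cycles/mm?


Formula: Index = cycles / thickness
Substituting: Index = 198299 / 0.9890
Result: 200504.5501 cycles/mm


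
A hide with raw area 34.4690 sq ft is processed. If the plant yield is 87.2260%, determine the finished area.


Formula: finished = raw * yield / 100
Substituting: finished = 34.4690 * 87.2260 / 100
Result: 30.0659 sq ft


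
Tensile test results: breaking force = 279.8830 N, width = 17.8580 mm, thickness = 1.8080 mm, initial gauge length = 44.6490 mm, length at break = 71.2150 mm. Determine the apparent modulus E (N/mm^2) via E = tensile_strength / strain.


TS = F / (w * t) = 279.8830 / (17.8580 * 1.8080) = 8.6685 N/mm^2
strain = (Lf - L0) / L0 = (71.2150 - 44.6490) / 44.6490 = 0.5950
E = TS / strain = 8.6685 / 0.5950 = 14.5690 N/mm^2


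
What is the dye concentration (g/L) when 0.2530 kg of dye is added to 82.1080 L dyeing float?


Formula: Conc = dye_mass(kg) / volume(L) * 1000
Substituting: Conc = 0.2530 / 82.1080 * 1000
Result: 3.0813 g/L


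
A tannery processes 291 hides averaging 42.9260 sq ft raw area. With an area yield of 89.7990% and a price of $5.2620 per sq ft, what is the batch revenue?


Raw_total = N * avg_area = 291 * 42.9260 = 12491.4660 sq ft
Finished = Raw_total * yield / 100 = 12491.4660 * 89.7990 / 100 = 11217.2116 sq ft
Value = Finished * price = 11217.2116 * 5.2620 = 59024.9672 $


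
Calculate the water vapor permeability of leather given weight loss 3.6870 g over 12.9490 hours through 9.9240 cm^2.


Formula: WVP = loss / (area * time)
Substituting: WVP = 3.6870 / (9.9240 * 12.9490)
Result: 0.0286913 g/(cm^2*hr)


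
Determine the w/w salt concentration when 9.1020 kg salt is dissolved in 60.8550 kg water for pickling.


Formula: Conc = salt / (water + salt) * 100
Substituting: Conc = 9.1020 / (60.8550 + 9.1020) * 100
Result: 13.0108 %


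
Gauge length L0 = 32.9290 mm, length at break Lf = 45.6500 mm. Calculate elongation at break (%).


Formula: Elongation = (Lf - L0) / L0 * 100
Substituting: Elongation = (45.6500 - 32.9290) / 32.9290 * 100
Result: 38.6316 %


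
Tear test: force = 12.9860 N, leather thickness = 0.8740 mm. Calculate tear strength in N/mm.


Formula: Tear strength = force / thickness
Substituting: Tear strength = 12.9860 / 0.8740
Result: 14.8581 N/mm


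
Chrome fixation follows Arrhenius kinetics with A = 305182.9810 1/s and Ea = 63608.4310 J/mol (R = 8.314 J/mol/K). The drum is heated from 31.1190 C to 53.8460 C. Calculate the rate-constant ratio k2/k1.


T1 = 31.1190 + 273.15 = 304.2690 K; T2 = 53.8460 + 273.15 = 326.9960 K
k1 = A * exp(-Ea/(R*T1)) = 305182.9810 * exp(-63608.4310/(8.314*304.2690)) = 3.6673e-06 1/s
k2 = A * exp(-Ea/(R*T2)) = 305182.9810 * exp(-63608.4310/(8.314*326.9960)) = 2.1054e-05 1/s
k2/k1 = 2.1054e-05 / 3.6673e-06 = 5.7409


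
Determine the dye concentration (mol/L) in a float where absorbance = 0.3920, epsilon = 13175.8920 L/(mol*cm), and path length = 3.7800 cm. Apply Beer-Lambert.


Formula: c = A / (epsilon * l)
Substituting: c = 0.3920 / (13175.8920 * 3.7800)
Result: 7.8707e-06 mol/L


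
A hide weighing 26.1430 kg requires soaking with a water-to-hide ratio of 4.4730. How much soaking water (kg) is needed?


Formula: Water = hide_weight * ratio
Substituting: Water = 26.1430 * 4.4730
Result: 116.9376 kg


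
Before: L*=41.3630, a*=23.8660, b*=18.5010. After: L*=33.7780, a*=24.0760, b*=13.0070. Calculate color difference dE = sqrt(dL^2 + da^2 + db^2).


dL = -7.5850, da = 0.2100, db = -5.4940
dE = sqrt((-7.5850)^2 + 0.2100^2 + (-5.4940)^2) = 9.3681


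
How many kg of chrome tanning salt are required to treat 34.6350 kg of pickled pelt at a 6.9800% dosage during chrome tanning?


Formula: Chrome = substrate * pct / 100
Substituting: Chrome = 34.6350 * 6.9800 / 100
Result: 2.4175 kg


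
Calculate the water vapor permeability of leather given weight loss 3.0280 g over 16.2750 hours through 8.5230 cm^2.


Formula: WVP = loss / (area * time)
Substituting: WVP = 3.0280 / (8.5230 * 16.2750)
Result: 0.0218294 g/(cm^2*hr)


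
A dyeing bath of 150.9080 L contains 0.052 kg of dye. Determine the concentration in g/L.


Formula: Conc = dye_mass(kg) / volume(L) * 1000
Substituting: Conc = 0.052 / 150.9080 * 1000
Result: 0.3446 g/L


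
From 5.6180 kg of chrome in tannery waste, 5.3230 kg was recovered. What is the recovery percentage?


Formula: Recovery = recovered / input * 100
Substituting: Recovery = 5.3230 / 5.6180 * 100
Result: 94.7490 %


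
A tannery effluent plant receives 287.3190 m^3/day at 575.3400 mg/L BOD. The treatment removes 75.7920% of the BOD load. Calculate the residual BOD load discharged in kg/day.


Load_in = volume * conc / 1000 = 287.3190 * 575.3400 / 1000 = 165.3061 kg/day
Removed = Load_in * eff / 100 = 165.3061 * 75.7920 / 100 = 125.2888 kg/day
Load_out = Load_in - Removed = 165.3061 - 125.2888 = 40.0173 kg/day


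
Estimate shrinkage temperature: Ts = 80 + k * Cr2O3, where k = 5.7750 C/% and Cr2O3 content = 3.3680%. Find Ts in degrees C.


Formula: Ts = 80 + k * Cr2O3
Substituting: Ts = 80 + 5.7750 * 3.3680
Result: 99.4502 C


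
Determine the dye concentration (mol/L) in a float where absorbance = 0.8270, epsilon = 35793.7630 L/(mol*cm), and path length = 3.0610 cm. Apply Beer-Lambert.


Formula: c = A / (epsilon * l)
Substituting: c = 0.8270 / (35793.7630 * 3.0610)
Result: 7.5481e-06 mol/L


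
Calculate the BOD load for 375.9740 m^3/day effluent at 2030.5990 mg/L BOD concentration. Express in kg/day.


Formula: BOD_load = volume * conc / 1000
Substituting: BOD_load = 375.9740 * 2030.5990 / 1000
Result: 763.4524 kg/day


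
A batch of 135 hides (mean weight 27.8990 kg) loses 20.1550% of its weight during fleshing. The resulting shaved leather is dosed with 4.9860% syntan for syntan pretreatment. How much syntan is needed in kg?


Total_raw = N * avg_wt = 135 * 27.8990 = 3766.3650 kg
Substrate = Total_raw * (1 - loss/100) = 3766.3650 * (1 - 20.1550/100) = 3007.2541 kg
Syntan = Substrate * pct / 100 = 3007.2541 * 4.9860 / 100 = 149.9417 kg


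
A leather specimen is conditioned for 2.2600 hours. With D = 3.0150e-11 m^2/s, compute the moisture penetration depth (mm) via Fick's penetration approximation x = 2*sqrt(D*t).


t = 2.2600 hr * 3600 = 8136.0000 s
D * t = 3.0150e-11 * 8136.0000 = 2.4530e-07
x = 2 * sqrt(D*t) = 2 * sqrt(2.4530e-07) = 9.9056e-04 m = 0.9906 mm


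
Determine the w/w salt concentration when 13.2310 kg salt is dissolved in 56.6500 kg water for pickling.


Formula: Conc = salt / (water + salt) * 100
Substituting: Conc = 13.2310 / (56.6500 + 13.2310) * 100
Result: 18.9336 %


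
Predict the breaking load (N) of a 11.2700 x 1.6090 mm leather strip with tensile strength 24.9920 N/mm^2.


Formula: F = TS * w * t
Substituting: F = 24.9920 * 11.2700 * 1.6090
Result: 453.1907 N


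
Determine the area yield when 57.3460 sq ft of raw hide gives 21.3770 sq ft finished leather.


Formula: Yield = finished / raw * 100
Substituting: Yield = 21.3770 / 57.3460 * 100
Result: 37.2772 %


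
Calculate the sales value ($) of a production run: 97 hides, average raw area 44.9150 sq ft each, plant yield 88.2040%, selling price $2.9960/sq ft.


Raw_total = N * avg_area = 97 * 44.9150 = 4356.7550 sq ft
Finished = Raw_total * yield / 100 = 4356.7550 * 88.2040 / 100 = 3842.8322 sq ft
Value = Finished * price = 3842.8322 * 2.9960 = 11513.1252 $


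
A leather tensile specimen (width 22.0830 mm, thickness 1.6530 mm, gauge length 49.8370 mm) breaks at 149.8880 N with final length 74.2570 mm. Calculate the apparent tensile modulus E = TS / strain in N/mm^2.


TS = F / (w * t) = 149.8880 / (22.0830 * 1.6530) = 4.1062 N/mm^2
strain = (Lf - L0) / L0 = (74.2570 - 49.8370) / 49.8370 = 0.4900
E = TS / strain = 4.1062 / 0.4900 = 8.3800 N/mm^2


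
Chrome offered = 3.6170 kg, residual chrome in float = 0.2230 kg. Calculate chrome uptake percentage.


Formula: Uptake = (offered - residual) / offered * 100
Substituting: Uptake = (3.6170 - 0.2230) / 3.6170 * 100
Result: 93.8347 %


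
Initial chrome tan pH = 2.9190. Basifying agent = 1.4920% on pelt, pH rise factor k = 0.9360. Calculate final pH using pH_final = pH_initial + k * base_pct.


Formula: pH_final = pH_initial + k * base_pct
Substituting: pH_final = 2.9190 + 0.9360 * 1.4920
Result: 4.3155


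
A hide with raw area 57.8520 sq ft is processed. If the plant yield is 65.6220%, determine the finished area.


Formula: finished = raw * yield / 100
Substituting: finished = 57.8520 * 65.6220 / 100
Result: 37.9636 sq ft


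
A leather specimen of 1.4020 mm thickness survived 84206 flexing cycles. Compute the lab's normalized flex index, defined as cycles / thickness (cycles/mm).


Formula: Index = cycles / thickness
Substituting: Index = 84206 / 1.4020
Result: 60061.3409 cycles/mm


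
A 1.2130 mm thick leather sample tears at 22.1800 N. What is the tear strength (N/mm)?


Formula: Tear strength = force / thickness
Substituting: Tear strength = 22.1800 / 1.2130
Result: 18.2852 N/mm


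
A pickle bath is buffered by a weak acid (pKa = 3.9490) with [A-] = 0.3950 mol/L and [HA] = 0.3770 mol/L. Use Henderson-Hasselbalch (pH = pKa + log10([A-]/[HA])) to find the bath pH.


ratio = [A-] / [HA] = 0.3950 / 0.3770 = 1.0477
log10(ratio) = 0.0202557
pH = pKa + log10(ratio) = 3.9490 + 0.0202557 = 3.9693


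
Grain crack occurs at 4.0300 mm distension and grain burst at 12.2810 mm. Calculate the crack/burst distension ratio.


Formula: Ratio = crack / burst
Substituting: Ratio = 4.0300 / 12.2810
Result: 0.3281


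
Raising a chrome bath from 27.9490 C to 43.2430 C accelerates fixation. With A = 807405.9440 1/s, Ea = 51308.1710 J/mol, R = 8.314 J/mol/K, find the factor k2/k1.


T1 = 27.9490 + 273.15 = 301.0990 K; T2 = 43.2430 + 273.15 = 316.3930 K
k1 = A * exp(-Ea/(R*T1)) = 807405.9440 * exp(-51308.1710/(8.314*301.0990)) = 0.00101352 1/s
k2 = A * exp(-Ea/(R*T2)) = 807405.9440 * exp(-51308.1710/(8.314*316.3930)) = 0.00272964 1/s
k2/k1 = 0.00272964 / 0.00101352 = 2.6932


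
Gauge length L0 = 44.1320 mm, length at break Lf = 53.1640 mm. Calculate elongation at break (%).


Formula: Elongation = (Lf - L0) / L0 * 100
Substituting: Elongation = (53.1640 - 44.1320) / 44.1320 * 100
Result: 20.4659 %


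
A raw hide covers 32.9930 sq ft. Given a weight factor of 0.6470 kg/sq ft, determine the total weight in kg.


Formula: Weight = area * weight_per_sqft
Substituting: Weight = 32.9930 * 0.6470
Result: 21.3465 kg


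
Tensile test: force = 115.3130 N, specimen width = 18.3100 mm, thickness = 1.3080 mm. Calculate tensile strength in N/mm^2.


Formula: TS = force / (width * thickness)
Substituting: TS = 115.3130 / (18.3100 * 1.3080)
Result: 4.8148 N/mm^2


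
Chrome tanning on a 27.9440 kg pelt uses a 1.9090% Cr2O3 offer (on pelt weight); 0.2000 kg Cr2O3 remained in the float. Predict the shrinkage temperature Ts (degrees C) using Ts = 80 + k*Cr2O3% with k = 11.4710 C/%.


Offered = pelt * offer_pct / 100 = 27.9440 * 1.9090 / 100 = 0.5335 kg
Uptake = offered - residual = 0.5335 - 0.2000 = 0.3335 kg
Cr2O3% on pelt = uptake / pelt * 100 = 0.3335 / 27.9440 * 100 = 1.1933 %
Ts = 80 + k * Cr2O3% = 80 + 11.4710 * 1.1933 = 93.6881 C


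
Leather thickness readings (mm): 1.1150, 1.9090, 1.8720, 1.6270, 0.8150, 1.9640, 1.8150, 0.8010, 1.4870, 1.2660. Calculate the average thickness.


Formula: Average = sum / n
Substituting: Average = 14.6710 / 10
Result: 1.4671 mm


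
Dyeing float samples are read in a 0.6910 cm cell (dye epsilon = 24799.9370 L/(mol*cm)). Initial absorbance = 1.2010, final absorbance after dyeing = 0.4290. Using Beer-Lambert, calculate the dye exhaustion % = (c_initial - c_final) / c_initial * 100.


c_initial = A_i / (epsilon * l) = 1.2010 / (24799.9370 * 0.6910) = 7.0083e-05 mol/L
c_final = A_f / (epsilon * l) = 0.4290 / (24799.9370 * 0.6910) = 2.5034e-05 mol/L
Exhaustion = (c_initial - c_final) / c_initial * 100 = (7.0083e-05 - 2.5034e-05) / 7.0083e-05 * 100 = 64.2798 %


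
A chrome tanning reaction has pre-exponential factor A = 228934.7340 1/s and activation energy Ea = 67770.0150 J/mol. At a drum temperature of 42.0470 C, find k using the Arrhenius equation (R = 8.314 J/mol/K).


T_K = T_C + 273.15 = 42.0470 + 273.15 = 315.1970 K
exponent = -Ea / (R * T_K) = -67770.0150 / (8.314 * 315.1970) = -25.8610
k = A * exp(exponent) = 228934.7340 * exp(-25.8610) = 1.3441e-06 1/s


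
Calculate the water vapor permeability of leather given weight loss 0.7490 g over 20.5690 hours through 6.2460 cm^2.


Formula: WVP = loss / (area * time)
Substituting: WVP = 0.7490 / (6.2460 * 20.5690)
Result: 0.00582997 g/(cm^2*hr)


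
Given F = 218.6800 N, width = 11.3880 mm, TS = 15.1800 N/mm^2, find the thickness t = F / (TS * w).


Formula: t = F / (TS * w)
Substituting: t = 218.6800 / (15.1800 * 11.3880)
Result: 1.2650 mm


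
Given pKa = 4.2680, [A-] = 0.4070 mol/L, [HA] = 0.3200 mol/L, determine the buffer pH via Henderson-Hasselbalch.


ratio = [A-] / [HA] = 0.4070 / 0.3200 = 1.2719
log10(ratio) = 0.1044
pH = pKa + log10(ratio) = 4.2680 + 0.1044 = 4.3724


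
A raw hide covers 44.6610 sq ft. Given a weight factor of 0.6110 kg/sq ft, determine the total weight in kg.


Formula: Weight = area * weight_per_sqft
Substituting: Weight = 44.6610 * 0.6110
Result: 27.2879 kg


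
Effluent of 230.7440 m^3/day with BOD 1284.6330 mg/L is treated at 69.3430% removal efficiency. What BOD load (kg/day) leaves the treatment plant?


Load_in = volume * conc / 1000 = 230.7440 * 1284.6330 / 1000 = 296.4214 kg/day
Removed = Load_in * eff / 100 = 296.4214 * 69.3430 / 100 = 205.5475 kg/day
Load_out = Load_in - Removed = 296.4214 - 205.5475 = 90.8739 kg/day


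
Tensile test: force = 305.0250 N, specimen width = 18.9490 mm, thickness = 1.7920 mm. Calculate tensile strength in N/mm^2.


Formula: TS = force / (width * thickness)
Substituting: TS = 305.0250 / (18.9490 * 1.7920)
Result: 8.9828 N/mm^2


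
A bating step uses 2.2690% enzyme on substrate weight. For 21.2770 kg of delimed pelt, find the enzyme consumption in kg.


Formula: Enzyme = substrate * pct / 100
Substituting: Enzyme = 21.2770 * 2.2690 / 100
Result: 0.4828 kg


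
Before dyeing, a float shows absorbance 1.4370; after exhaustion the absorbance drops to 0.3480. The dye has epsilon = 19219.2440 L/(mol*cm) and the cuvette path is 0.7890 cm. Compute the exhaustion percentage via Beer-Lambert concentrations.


c_initial = A_i / (epsilon * l) = 1.4370 / (19219.2440 * 0.7890) = 9.4764e-05 mol/L
c_final = A_f / (epsilon * l) = 0.3480 / (19219.2440 * 0.7890) = 2.2949e-05 mol/L
Exhaustion = (c_initial - c_final) / c_initial * 100 = (9.4764e-05 - 2.2949e-05) / 9.4764e-05 * 100 = 75.7829 %


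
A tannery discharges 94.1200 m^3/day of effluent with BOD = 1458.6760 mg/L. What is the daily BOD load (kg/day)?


Formula: BOD_load = volume * conc / 1000
Substituting: BOD_load = 94.1200 * 1458.6760 / 1000
Result: 137.2906 kg/day


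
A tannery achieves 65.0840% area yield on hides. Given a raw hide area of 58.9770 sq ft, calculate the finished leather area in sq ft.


Formula: finished = raw * yield / 100
Substituting: finished = 58.9770 * 65.0840 / 100
Result: 38.3846 sq ft
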